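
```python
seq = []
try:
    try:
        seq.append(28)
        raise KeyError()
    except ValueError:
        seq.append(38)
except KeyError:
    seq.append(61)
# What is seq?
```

Step-by-step execution trace:
1. Inner try: `seq.append(28)` → seq = [28].
2. `raise KeyError()` raises KeyError.
3. Inner `except ValueError` does not match KeyError; exception propagates to outer try.
4. Outer `except KeyError` matches → `seq.append(61)` → seq = [28, 61].
Result: [28, 61]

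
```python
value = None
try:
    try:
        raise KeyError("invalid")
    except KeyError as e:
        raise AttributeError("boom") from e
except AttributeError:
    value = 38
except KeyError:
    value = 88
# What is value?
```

Step-by-step execution trace:
1. Inner try raises KeyError; inner `except KeyError as e` catches it.
2. `raise AttributeError(...) from e` raises AttributeError (KeyError is attached as __cause__, but only AttributeError is active).
3. Outer `except AttributeError` matches → value = 38.
4. `except KeyError` is not reached.
Result: 38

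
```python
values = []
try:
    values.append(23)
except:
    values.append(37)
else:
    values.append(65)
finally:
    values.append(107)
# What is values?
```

Step-by-step execution trace:
1. try: `values.append(23)` → values = [23]. No exception raised.
2. `except` is skipped.
3. `else` runs: `values.append(65)` → values = [23, 65].
4. `finally` always runs: `values.append(107)` → values = [23, 65, 107].
Result: [23, 65, 107]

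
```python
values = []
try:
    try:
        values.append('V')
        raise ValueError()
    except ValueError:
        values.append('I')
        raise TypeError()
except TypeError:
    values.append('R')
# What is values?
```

Step-by-step execution trace:
1. Inner try: `values.append('V')` → values = ['V'].
2. `raise ValueError()` raises ValueError.
3. Inner `except ValueError` matches → `values.append('I')` → values = ['V', 'I'].
4. `raise TypeError()` raises TypeError; propagates to outer try.
5. Outer `except TypeError` matches → `values.append('R')` → values = ['V', 'I', 'R'].
Result: ['V', 'I', 'R']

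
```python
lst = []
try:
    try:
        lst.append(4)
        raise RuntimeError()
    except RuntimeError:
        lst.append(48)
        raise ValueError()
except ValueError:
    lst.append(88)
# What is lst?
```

Step-by-step execution trace:
1. Inner try: `lst.append(4)` → lst = [4].
2. `raise RuntimeError()` raises RuntimeError.
3. Inner `except RuntimeError` matches → `lst.append(48)` → lst = [4, 48].
4. `raise ValueError()` raises ValueError; propagates to outer try.
5. Outer `except ValueError` matches → `lst.append(88)` → lst = [4, 48, 88].
Result: [4, 48, 88]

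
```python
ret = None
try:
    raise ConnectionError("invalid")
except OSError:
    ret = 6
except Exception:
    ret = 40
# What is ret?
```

Step-by-step execution trace:
1. `raise ConnectionError(...)` raises ConnectionError.
2. `except OSError` matches (ConnectionError is a subclass of OSError) → ret = 6.
3. `except Exception` is not reached.
Result: 6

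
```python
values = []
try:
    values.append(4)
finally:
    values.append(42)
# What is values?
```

Step-by-step execution trace:
1. try: `values.append(4)` → values = [4].
2. The try body completes without raising.
3. finally always runs: `values.append(42)` → values = [4, 42].
Result: [4, 42]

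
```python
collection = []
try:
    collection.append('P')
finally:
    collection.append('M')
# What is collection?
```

Step-by-step execution trace:
1. try: `collection.append('P')` → collection = ['P'].
2. The try body completes without raising.
3. finally always runs: `collection.append('M')` → collection = ['P', 'M'].
Result: ['P', 'M']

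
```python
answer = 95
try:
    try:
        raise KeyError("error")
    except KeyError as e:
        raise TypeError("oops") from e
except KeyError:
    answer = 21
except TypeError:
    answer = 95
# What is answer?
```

Step-by-step execution trace:
1. Inner try raises KeyError; inner `except KeyError as e` catches it.
2. `raise TypeError(...) from e` raises TypeError (KeyError is attached as __cause__, but only TypeError is active).
3. Outer `except KeyError` does not match TypeError; skipped.
4. Outer `except TypeError` matches → answer = 95.
Result: 95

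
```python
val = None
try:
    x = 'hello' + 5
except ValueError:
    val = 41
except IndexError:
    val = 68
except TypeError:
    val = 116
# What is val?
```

Step-by-step execution trace:
1. `x = 'hello' + 5` raises TypeError.
2. `except ValueError` does not match TypeError; skipped.
3. `except IndexError` does not match TypeError; skipped.
4. `except TypeError` matches → val = 116.
Result: 116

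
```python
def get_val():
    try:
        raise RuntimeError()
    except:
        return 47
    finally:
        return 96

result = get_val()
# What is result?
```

Step-by-step execution trace:
1. `get_val()` enters try: `raise RuntimeError()` raises RuntimeError.
2. bare `except` matches → `return 47` sets pending return value 47.
3. Before returning, `finally: return 96` runs and overrides the pending return.
4. get_val() returns 96 → result = 96.
Result: 96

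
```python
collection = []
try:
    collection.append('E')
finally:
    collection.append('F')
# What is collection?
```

Step-by-step execution trace:
1. try: `collection.append('E')` → collection = ['E'].
2. The try body completes without raising.
3. finally always runs: `collection.append('F')` → collection = ['E', 'F'].
Result: ['E', 'F']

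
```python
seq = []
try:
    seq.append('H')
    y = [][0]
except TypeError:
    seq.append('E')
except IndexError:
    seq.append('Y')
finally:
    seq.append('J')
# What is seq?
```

Step-by-step execution trace:
1. try: `seq.append('H')` → seq = ['H'].
2. `y = [][0]` raises IndexError.
3. `except TypeError` does not match IndexError; skipped.
4. `except IndexError` matches → `seq.append('Y')` → seq = ['H', 'Y'].
5. finally always runs: `seq.append('J')` → seq = ['H', 'Y', 'J'].
Result: ['H', 'Y', 'J']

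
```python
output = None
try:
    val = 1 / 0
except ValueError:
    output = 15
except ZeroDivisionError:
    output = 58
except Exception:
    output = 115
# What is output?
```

Step-by-step execution trace:
1. `val = 1 / 0` raises ZeroDivisionError.
2. `except ValueError` does not match ZeroDivisionError; skipped.
3. `except ZeroDivisionError` matches → output = 58.
4. Remaining except clauses are skipped.
Result: 58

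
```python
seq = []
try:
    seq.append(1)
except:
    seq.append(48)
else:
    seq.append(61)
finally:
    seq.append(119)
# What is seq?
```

Step-by-step execution trace:
1. try: `seq.append(1)` → seq = [1]. No exception raised.
2. `except` is skipped.
3. `else` runs: `seq.append(61)` → seq = [1, 61].
4. `finally` always runs: `seq.append(119)` → seq = [1, 61, 119].
Result: [1, 61, 119]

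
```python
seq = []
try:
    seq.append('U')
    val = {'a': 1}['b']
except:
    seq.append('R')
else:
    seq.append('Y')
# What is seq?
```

Step-by-step execution trace:
1. try: `seq.append('U')` → seq = ['U'].
2. `val = {'a': 1}['b']` raises KeyError.
3. bare `except` matches → `seq.append('R')` → seq = ['U', 'R'].
4. `else` is skipped (an exception was raised).
Result: ['U', 'R']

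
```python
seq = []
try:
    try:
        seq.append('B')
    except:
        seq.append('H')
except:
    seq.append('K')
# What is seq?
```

Step-by-step execution trace:
1. Inner try: `seq.append('B')` → seq = ['B']. No exception raised.
2. Inner `except` is skipped.
3. Inner try completes normally; outer `except` is skipped.
Result: ['B']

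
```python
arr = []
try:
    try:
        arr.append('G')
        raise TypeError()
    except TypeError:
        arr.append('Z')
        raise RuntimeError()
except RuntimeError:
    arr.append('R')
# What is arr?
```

Step-by-step execution trace:
1. Inner try: `arr.append('G')` → arr = ['G'].
2. `raise TypeError()` raises TypeError.
3. Inner `except TypeError` matches → `arr.append('Z')` → arr = ['G', 'Z'].
4. `raise RuntimeError()` raises RuntimeError; propagates to outer try.
5. Outer `except RuntimeError` matches → `arr.append('R')` → arr = ['G', 'Z', 'R'].
Result: ['G', 'Z', 'R']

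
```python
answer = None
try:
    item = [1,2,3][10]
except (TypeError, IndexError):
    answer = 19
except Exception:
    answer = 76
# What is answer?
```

Step-by-step execution trace:
1. `item = [1,2,3][10]` raises IndexError.
2. `except (TypeError, IndexError)` matches (IndexError is in the tuple) → answer = 19.
3. `except Exception` is not reached.
Result: 19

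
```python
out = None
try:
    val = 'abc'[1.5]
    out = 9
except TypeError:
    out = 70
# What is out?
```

Step-by-step execution trace:
1. `val = 'abc'[1.5]` raises TypeError.
2. `out = 9` is not reached.
3. `except TypeError` matches → out = 70.
Result: 70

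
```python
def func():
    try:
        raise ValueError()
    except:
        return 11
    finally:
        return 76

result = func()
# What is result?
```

Step-by-step execution trace:
1. `func()` enters try: `raise ValueError()` raises ValueError.
2. bare `except` matches → `return 11` sets pending return value 11.
3. Before returning, `finally: return 76` runs and overrides the pending return.
4. func() returns 76 → result = 76.
Result: 76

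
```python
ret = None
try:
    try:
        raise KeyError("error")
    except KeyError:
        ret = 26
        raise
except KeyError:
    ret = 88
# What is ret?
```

Step-by-step execution trace:
1. Inner try: `raise KeyError("error")` raises KeyError.
2. Inner `except KeyError` matches → ret = 26.
3. bare `raise` re-raises the same KeyError.
4. Outer `except KeyError` matches → ret = 88.
Result: 88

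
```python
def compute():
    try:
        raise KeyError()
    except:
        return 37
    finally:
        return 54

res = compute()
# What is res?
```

Step-by-step execution trace:
1. `compute()` enters try: `raise KeyError()` raises KeyError.
2. bare `except` matches → `return 37` sets pending return value 37.
3. Before returning, `finally: return 54` runs and overrides the pending return.
4. compute() returns 54 → res = 54.
Result: 54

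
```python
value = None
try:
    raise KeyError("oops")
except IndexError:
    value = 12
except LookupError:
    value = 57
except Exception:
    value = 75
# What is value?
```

Step-by-step execution trace:
1. `raise KeyError(...)` raises KeyError.
2. `except IndexError` does not match (KeyError is not a subclass of IndexError); skipped.
3. `except LookupError` matches (KeyError is a subclass of LookupError) → value = 57.
4. `except Exception` is not reached.
Result: 57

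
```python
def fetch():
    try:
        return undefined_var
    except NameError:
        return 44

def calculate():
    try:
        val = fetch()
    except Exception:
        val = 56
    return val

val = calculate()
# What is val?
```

Step-by-step execution trace:
1. `calculate()` calls `fetch()`.
2. In fetch: `undefined_var` raises NameError; `except NameError` catches it → returns 44.
3. In calculate: `val = fetch()` → val = 44. No exception reaches calculate.
4. `except Exception` is skipped; calculate returns 44.
5. val = 44.
Result: 44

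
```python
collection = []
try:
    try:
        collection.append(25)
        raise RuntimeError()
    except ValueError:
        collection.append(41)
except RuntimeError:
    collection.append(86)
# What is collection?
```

Step-by-step execution trace:
1. Inner try: `collection.append(25)` → collection = [25].
2. `raise RuntimeError()` raises RuntimeError.
3. Inner `except ValueError` does not match RuntimeError; exception propagates to outer try.
4. Outer `except RuntimeError` matches → `collection.append(86)` → collection = [25, 86].
Result: [25, 86]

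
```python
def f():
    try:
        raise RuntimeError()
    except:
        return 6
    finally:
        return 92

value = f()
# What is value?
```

Step-by-step execution trace:
1. `f()` enters try: `raise RuntimeError()` raises RuntimeError.
2. bare `except` matches → `return 6` sets pending return value 6.
3. Before returning, `finally: return 92` runs and overrides the pending return.
4. f() returns 92 → value = 92.
Result: 92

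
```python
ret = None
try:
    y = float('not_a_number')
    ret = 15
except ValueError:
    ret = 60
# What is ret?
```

Step-by-step execution trace:
1. `y = float('not_a_number')` raises ValueError.
2. `ret = 15` is not reached.
3. `except ValueError` matches → ret = 60.
Result: 60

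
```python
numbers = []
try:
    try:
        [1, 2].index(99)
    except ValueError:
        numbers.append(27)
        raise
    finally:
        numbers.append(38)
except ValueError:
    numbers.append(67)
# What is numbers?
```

Step-by-step execution trace:
1. Inner try: `[1, 2].index(99)` raises ValueError.
2. Inner `except ValueError` matches → `numbers.append(27)` → numbers = [27].
3. bare `raise` re-raises ValueError.
4. Inner `finally` runs during unwinding: `numbers.append(38)` → numbers = [27, 38].
5. Outer `except ValueError` matches → `numbers.append(67)` → numbers = [27, 38, 67].
Result: [27, 38, 67]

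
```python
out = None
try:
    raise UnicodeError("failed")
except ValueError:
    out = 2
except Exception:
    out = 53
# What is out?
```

Step-by-step execution trace:
1. `raise UnicodeError(...)` raises UnicodeError.
2. `except ValueError` matches (UnicodeError is a subclass of ValueError) → out = 2.
3. `except Exception` is not reached.
Result: 2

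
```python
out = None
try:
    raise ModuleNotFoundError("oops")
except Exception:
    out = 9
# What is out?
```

Step-by-step execution trace:
1. `raise ModuleNotFoundError(...)` raises ModuleNotFoundError.
2. `except Exception` matches (ModuleNotFoundError is a subclass of Exception) → out = 9.
Result: 9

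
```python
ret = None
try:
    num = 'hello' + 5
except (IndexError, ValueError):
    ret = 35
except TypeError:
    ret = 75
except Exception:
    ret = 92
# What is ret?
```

Step-by-step execution trace:
1. `num = 'hello' + 5` raises TypeError.
2. `except (IndexError, ValueError)` does not match TypeError; skipped.
3. `except TypeError` matches (exact type match) → ret = 75.
4. `except Exception` is not reached.
Result: 75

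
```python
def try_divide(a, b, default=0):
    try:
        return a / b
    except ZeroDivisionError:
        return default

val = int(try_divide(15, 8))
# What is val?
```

Step-by-step execution trace:
1. `try_divide(15, 8)` enters try: `return 15 / 8` → returns 1.875. No exception raised.
2. `except ZeroDivisionError` is skipped.
3. `int(1.875)` → 1 → val = 1.
Result: 1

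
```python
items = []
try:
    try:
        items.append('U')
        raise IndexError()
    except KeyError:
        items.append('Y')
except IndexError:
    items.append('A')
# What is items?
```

Step-by-step execution trace:
1. Inner try: `items.append('U')` → items = ['U'].
2. `raise IndexError()` raises IndexError.
3. Inner `except KeyError` does not match IndexError; exception propagates to outer try.
4. Outer `except IndexError` matches → `items.append('A')` → items = ['U', 'A'].
Result: ['U', 'A']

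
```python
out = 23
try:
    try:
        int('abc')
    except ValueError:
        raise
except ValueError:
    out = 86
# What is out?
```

Step-by-step execution trace:
1. Inner try: `int('abc')` raises ValueError.
2. Inner `except ValueError` matches; bare `raise` re-raises the same ValueError.
3. Outer `except ValueError` matches → out = 86.
Result: 86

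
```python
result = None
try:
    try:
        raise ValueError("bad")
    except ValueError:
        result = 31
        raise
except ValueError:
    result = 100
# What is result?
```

Step-by-step execution trace:
1. Inner try: `raise ValueError("bad")` raises ValueError.
2. Inner `except ValueError` matches → result = 31.
3. bare `raise` re-raises the same ValueError.
4. Outer `except ValueError` matches → result = 100.
Result: 100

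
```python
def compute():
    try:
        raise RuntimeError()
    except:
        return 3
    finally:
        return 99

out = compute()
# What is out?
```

Step-by-step execution trace:
1. `compute()` enters try: `raise RuntimeError()` raises RuntimeError.
2. bare `except` matches → `return 3` sets pending return value 3.
3. Before returning, `finally: return 99` runs and overrides the pending return.
4. compute() returns 99 → out = 99.
Result: 99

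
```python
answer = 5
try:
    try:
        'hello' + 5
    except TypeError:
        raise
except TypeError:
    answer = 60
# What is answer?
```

Step-by-step execution trace:
1. Inner try: `'hello' + 5` raises TypeError.
2. Inner `except TypeError` matches; bare `raise` re-raises the same TypeError.
3. Outer `except TypeError` matches → answer = 60.
Result: 60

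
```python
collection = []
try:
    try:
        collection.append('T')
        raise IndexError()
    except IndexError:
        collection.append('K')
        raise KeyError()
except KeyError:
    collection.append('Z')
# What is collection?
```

Step-by-step execution trace:
1. Inner try: `collection.append('T')` → collection = ['T'].
2. `raise IndexError()` raises IndexError.
3. Inner `except IndexError` matches → `collection.append('K')` → collection = ['T', 'K'].
4. `raise KeyError()` raises KeyError; propagates to outer try.
5. Outer `except KeyError` matches → `collection.append('Z')` → collection = ['T', 'K', 'Z'].
Result: ['T', 'K', 'Z']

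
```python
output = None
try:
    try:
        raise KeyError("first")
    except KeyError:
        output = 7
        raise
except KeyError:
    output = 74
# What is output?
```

Step-by-step execution trace:
1. Inner try: `raise KeyError("first")` raises KeyError.
2. Inner `except KeyError` matches → output = 7.
3. bare `raise` re-raises the same KeyError.
4. Outer `except KeyError` matches → output = 74.
Result: 74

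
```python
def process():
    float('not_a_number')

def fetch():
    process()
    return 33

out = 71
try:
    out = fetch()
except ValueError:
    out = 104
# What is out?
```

Step-by-step execution trace:
1. out starts at 71.
2. try: `fetch()` calls `process()`.
3. `process()` evaluates `float('not_a_number')`, which raises ValueError; it propagates through fetch (uncaught).
4. `return 33` in fetch is not reached; the assignment to out does not complete.
5. `except ValueError` matches → out = 104.
Result: 104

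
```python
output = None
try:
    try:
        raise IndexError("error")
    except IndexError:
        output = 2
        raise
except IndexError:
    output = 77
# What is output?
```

Step-by-step execution trace:
1. Inner try: `raise IndexError("error")` raises IndexError.
2. Inner `except IndexError` matches → output = 2.
3. bare `raise` re-raises the same IndexError.
4. Outer `except IndexError` matches → output = 77.
Result: 77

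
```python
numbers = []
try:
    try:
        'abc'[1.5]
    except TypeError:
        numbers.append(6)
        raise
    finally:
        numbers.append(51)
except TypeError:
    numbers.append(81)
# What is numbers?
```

Step-by-step execution trace:
1. Inner try: `'abc'[1.5]` raises TypeError.
2. Inner `except TypeError` matches → `numbers.append(6)` → numbers = [6].
3. bare `raise` re-raises TypeError.
4. Inner `finally` runs during unwinding: `numbers.append(51)` → numbers = [6, 51].
5. Outer `except TypeError` matches → `numbers.append(81)` → numbers = [6, 51, 81].
Result: [6, 51, 81]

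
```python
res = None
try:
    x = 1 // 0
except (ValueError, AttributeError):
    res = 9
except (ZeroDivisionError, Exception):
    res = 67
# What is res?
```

Step-by-step execution trace:
1. `x = 1 // 0` raises ZeroDivisionError.
2. `except (ValueError, AttributeError)` does not match ZeroDivisionError; skipped.
3. `except (ZeroDivisionError, Exception)` matches (ZeroDivisionError is in the tuple) → res = 67.
Result: 67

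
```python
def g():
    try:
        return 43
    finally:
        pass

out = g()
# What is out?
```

Step-by-step execution trace:
1. `g()` enters try: `return 43` sets pending return value 43.
2. Before returning, `finally: pass` runs (no effect).
3. g() returns 43 → out = 43.
Result: 43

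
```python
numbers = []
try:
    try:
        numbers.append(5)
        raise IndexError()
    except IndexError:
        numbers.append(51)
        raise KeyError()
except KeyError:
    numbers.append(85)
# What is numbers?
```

Step-by-step execution trace:
1. Inner try: `numbers.append(5)` → numbers = [5].
2. `raise IndexError()` raises IndexError.
3. Inner `except IndexError` matches → `numbers.append(51)` → numbers = [5, 51].
4. `raise KeyError()` raises KeyError; propagates to outer try.
5. Outer `except KeyError` matches → `numbers.append(85)` → numbers = [5, 51, 85].
Result: [5, 51, 85]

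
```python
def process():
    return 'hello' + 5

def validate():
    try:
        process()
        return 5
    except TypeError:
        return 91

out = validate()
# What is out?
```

Step-by-step execution trace:
1. `validate()` calls `process()`.
2. `process()` evaluates `'hello' + 5`, which raises TypeError; it propagates to the caller.
3. `return 5` is not reached.
4. `except TypeError` in validate matches → returns 91.
5. out = 91.
Result: 91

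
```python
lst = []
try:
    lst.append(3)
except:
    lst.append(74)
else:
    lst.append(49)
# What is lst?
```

Step-by-step execution trace:
1. try: `lst.append(3)` → lst = [3]. No exception raised.
2. `except` is skipped.
3. `else` runs (try completed without exception): `lst.append(49)` → lst = [3, 49].
Result: [3, 49]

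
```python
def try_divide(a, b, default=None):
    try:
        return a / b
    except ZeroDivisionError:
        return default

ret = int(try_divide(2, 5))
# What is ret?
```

Step-by-step execution trace:
1. `try_divide(2, 5)` enters try: `return 2 / 5` → returns 0.4. No exception raised.
2. `except ZeroDivisionError` is skipped.
3. `int(0.4)` → 0 → ret = 0.
Result: 0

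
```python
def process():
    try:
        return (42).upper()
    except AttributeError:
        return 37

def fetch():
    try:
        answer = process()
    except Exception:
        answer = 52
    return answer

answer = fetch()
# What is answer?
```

Step-by-step execution trace:
1. `fetch()` calls `process()`.
2. In process: `(42).upper()` raises AttributeError; `except AttributeError` catches it → returns 37.
3. In fetch: `answer = process()` → answer = 37. No exception reaches fetch.
4. `except Exception` is skipped; fetch returns 37.
5. answer = 37.
Result: 37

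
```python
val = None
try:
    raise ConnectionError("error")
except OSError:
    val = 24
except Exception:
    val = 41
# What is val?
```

Step-by-step execution trace:
1. `raise ConnectionError(...)` raises ConnectionError.
2. `except OSError` matches (ConnectionError is a subclass of OSError) → val = 24.
3. `except Exception` is not reached.
Result: 24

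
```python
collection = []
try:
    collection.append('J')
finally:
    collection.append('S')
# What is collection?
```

Step-by-step execution trace:
1. try: `collection.append('J')` → collection = ['J'].
2. The try body completes without raising.
3. finally always runs: `collection.append('S')` → collection = ['J', 'S'].
Result: ['J', 'S']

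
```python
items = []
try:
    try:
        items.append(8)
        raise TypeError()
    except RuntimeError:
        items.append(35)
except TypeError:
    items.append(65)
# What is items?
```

Step-by-step execution trace:
1. Inner try: `items.append(8)` → items = [8].
2. `raise TypeError()` raises TypeError.
3. Inner `except RuntimeError` does not match TypeError; exception propagates to outer try.
4. Outer `except TypeError` matches → `items.append(65)` → items = [8, 65].
Result: [8, 65]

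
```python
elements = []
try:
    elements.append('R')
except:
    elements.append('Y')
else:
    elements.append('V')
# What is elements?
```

Step-by-step execution trace:
1. try: `elements.append('R')` → elements = ['R']. No exception raised.
2. `except` is skipped.
3. `else` runs (try completed without exception): `elements.append('V')` → elements = ['R', 'V'].
Result: ['R', 'V']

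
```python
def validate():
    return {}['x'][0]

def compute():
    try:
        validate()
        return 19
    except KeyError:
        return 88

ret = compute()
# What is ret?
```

Step-by-step execution trace:
1. `compute()` calls `validate()`.
2. `validate()` evaluates `{}['x'][0]`, which raises KeyError; it propagates to the caller.
3. `return 19` is not reached.
4. `except KeyError` in compute matches → returns 88.
5. ret = 88.
Result: 88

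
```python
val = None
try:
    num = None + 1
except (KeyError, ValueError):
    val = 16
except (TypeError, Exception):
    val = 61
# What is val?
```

Step-by-step execution trace:
1. `num = None + 1` raises TypeError.
2. `except (KeyError, ValueError)` does not match TypeError; skipped.
3. `except (TypeError, Exception)` matches (TypeError is in the tuple) → val = 61.
Result: 61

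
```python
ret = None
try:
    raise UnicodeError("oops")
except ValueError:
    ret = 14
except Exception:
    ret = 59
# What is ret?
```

Step-by-step execution trace:
1. `raise UnicodeError(...)` raises UnicodeError.
2. `except ValueError` matches (UnicodeError is a subclass of ValueError) → ret = 14.
3. `except Exception` is not reached.
Result: 14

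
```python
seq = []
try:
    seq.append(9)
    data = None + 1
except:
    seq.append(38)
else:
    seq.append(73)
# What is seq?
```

Step-by-step execution trace:
1. try: `seq.append(9)` → seq = [9].
2. `data = None + 1` raises TypeError.
3. bare `except` matches → `seq.append(38)` → seq = [9, 38].
4. `else` is skipped (an exception was raised).
Result: [9, 38]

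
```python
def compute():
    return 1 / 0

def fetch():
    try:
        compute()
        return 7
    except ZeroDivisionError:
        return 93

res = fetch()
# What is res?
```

Step-by-step execution trace:
1. `fetch()` calls `compute()`.
2. `compute()` evaluates `1 / 0`, which raises ZeroDivisionError; it propagates to the caller.
3. `return 7` is not reached.
4. `except ZeroDivisionError` in fetch matches → returns 93.
5. res = 93.
Result: 93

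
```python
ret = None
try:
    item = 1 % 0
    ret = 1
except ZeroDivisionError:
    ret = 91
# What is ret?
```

Step-by-step execution trace:
1. `item = 1 % 0` raises ZeroDivisionError.
2. `ret = 1` is not reached.
3. `except ZeroDivisionError` matches → ret = 91.
Result: 91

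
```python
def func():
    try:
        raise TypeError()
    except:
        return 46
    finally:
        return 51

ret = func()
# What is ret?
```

Step-by-step execution trace:
1. `func()` enters try: `raise TypeError()` raises TypeError.
2. bare `except` matches → `return 46` sets pending return value 46.
3. Before returning, `finally: return 51` runs and overrides the pending return.
4. func() returns 51 → ret = 51.
Result: 51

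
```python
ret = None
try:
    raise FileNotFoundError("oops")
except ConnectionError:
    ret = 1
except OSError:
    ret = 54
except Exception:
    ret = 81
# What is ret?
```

Step-by-step execution trace:
1. `raise FileNotFoundError(...)` raises FileNotFoundError.
2. `except ConnectionError` does not match (FileNotFoundError is not a subclass of ConnectionError); skipped.
3. `except OSError` matches (FileNotFoundError is a subclass of OSError) → ret = 54.
4. `except Exception` is not reached.
Result: 54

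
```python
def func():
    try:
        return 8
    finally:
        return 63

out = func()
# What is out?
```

Step-by-step execution trace:
1. `func()` enters try: `return 8` sets pending return value 8.
2. Before returning, `finally: return 63` runs and overrides the pending return.
3. func() returns 63 → out = 63.
Result: 63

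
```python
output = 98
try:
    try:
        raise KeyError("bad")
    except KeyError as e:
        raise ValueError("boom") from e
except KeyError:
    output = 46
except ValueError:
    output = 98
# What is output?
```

Step-by-step execution trace:
1. Inner try raises KeyError; inner `except KeyError as e` catches it.
2. `raise ValueError(...) from e` raises ValueError (KeyError is attached as __cause__, but only ValueError is active).
3. Outer `except KeyError` does not match ValueError; skipped.
4. Outer `except ValueError` matches → output = 98.
Result: 98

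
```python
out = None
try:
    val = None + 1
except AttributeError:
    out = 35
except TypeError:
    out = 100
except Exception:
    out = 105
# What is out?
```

Step-by-step execution trace:
1. `val = None + 1` raises TypeError.
2. `except AttributeError` does not match TypeError; skipped.
3. `except TypeError` matches → out = 100.
4. Remaining except clauses are skipped.
Result: 100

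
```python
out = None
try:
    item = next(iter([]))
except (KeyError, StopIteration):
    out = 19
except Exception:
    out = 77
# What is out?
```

Step-by-step execution trace:
1. `item = next(iter([]))` raises StopIteration.
2. `except (KeyError, StopIteration)` matches (StopIteration is in the tuple) → out = 19.
3. `except Exception` is not reached.
Result: 19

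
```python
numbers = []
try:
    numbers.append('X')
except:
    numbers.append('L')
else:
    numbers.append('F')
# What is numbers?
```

Step-by-step execution trace:
1. try: `numbers.append('X')` → numbers = ['X']. No exception raised.
2. `except` is skipped.
3. `else` runs (try completed without exception): `numbers.append('F')` → numbers = ['X', 'F'].
Result: ['X', 'F']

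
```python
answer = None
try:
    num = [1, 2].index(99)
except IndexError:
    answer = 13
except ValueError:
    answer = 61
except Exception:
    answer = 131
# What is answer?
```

Step-by-step execution trace:
1. `num = [1, 2].index(99)` raises ValueError.
2. `except IndexError` does not match ValueError; skipped.
3. `except ValueError` matches → answer = 61.
4. Remaining except clauses are skipped.
Result: 61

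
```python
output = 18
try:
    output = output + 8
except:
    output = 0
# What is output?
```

Step-by-step execution trace:
1. output starts at 18.
2. try: `output = output + 8` → output = 26. No exception raised.
3. `except` is skipped.
Result: 26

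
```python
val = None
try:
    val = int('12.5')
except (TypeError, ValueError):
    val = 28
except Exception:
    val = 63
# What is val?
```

Step-by-step execution trace:
1. `val = int('12.5')` raises ValueError.
2. `except (TypeError, ValueError)` matches (ValueError is in the tuple) → val = 28.
3. `except Exception` is not reached.
Result: 28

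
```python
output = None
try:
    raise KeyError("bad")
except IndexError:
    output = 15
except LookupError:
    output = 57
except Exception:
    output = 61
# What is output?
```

Step-by-step execution trace:
1. `raise KeyError(...)` raises KeyError.
2. `except IndexError` does not match (KeyError is not a subclass of IndexError); skipped.
3. `except LookupError` matches (KeyError is a subclass of LookupError) → output = 57.
4. `except Exception` is not reached.
Result: 57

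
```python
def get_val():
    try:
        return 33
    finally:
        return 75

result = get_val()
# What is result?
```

Step-by-step execution trace:
1. `get_val()` enters try: `return 33` sets pending return value 33.
2. Before returning, `finally: return 75` runs and overrides the pending return.
3. get_val() returns 75 → result = 75.
Result: 75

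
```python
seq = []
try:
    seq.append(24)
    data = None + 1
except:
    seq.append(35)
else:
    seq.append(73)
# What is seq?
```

Step-by-step execution trace:
1. try: `seq.append(24)` → seq = [24].
2. `data = None + 1` raises TypeError.
3. bare `except` matches → `seq.append(35)` → seq = [24, 35].
4. `else` is skipped (an exception was raised).
Result: [24, 35]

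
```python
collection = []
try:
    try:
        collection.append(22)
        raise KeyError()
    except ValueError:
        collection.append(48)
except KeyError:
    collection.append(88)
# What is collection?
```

Step-by-step execution trace:
1. Inner try: `collection.append(22)` → collection = [22].
2. `raise KeyError()` raises KeyError.
3. Inner `except ValueError` does not match KeyError; exception propagates to outer try.
4. Outer `except KeyError` matches → `collection.append(88)` → collection = [22, 88].
Result: [22, 88]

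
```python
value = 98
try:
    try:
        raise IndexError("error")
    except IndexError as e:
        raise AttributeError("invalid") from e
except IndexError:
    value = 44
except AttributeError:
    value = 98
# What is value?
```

Step-by-step execution trace:
1. Inner try raises IndexError; inner `except IndexError as e` catches it.
2. `raise AttributeError(...) from e` raises AttributeError (IndexError is attached as __cause__, but only AttributeError is active).
3. Outer `except IndexError` does not match AttributeError; skipped.
4. Outer `except AttributeError` matches → value = 98.
Result: 98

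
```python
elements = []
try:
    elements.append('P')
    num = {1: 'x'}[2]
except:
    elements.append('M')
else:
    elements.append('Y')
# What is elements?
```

Step-by-step execution trace:
1. try: `elements.append('P')` → elements = ['P'].
2. `num = {1: 'x'}[2]` raises KeyError.
3. bare `except` matches → `elements.append('M')` → elements = ['P', 'M'].
4. `else` is skipped (an exception was raised).
Result: ['P', 'M']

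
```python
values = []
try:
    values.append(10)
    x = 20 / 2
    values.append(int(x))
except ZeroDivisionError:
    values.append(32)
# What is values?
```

Step-by-step execution trace:
1. try: `values.append(10)` → values = [10].
2. `x = 20 / 2` → x = 10.0. No exception raised.
3. `values.append(int(x))` → values = [10, 10].
4. `except ZeroDivisionError` is skipped (no exception was raised).
Result: [10, 10]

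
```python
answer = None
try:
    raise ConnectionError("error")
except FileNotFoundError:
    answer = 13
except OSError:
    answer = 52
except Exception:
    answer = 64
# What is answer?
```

Step-by-step execution trace:
1. `raise ConnectionError(...)` raises ConnectionError.
2. `except FileNotFoundError` does not match (ConnectionError is not a subclass of FileNotFoundError); skipped.
3. `except OSError` matches (ConnectionError is a subclass of OSError) → answer = 52.
4. `except Exception` is not reached.
Result: 52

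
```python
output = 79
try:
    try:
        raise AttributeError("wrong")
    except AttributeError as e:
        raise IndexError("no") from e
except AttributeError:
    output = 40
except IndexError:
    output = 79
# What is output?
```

Step-by-step execution trace:
1. Inner try raises AttributeError; inner `except AttributeError as e` catches it.
2. `raise IndexError(...) from e` raises IndexError (AttributeError is attached as __cause__, but only IndexError is active).
3. Outer `except AttributeError` does not match IndexError; skipped.
4. Outer `except IndexError` matches → output = 79.
Result: 79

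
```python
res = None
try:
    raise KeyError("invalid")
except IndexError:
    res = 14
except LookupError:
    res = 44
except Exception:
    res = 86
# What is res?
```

Step-by-step execution trace:
1. `raise KeyError(...)` raises KeyError.
2. `except IndexError` does not match (KeyError is not a subclass of IndexError); skipped.
3. `except LookupError` matches (KeyError is a subclass of LookupError) → res = 44.
4. `except Exception` is not reached.
Result: 44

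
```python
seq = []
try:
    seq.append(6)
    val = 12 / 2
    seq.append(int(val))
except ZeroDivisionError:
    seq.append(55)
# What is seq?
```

Step-by-step execution trace:
1. try: `seq.append(6)` → seq = [6].
2. `val = 12 / 2` → val = 6.0. No exception raised.
3. `seq.append(int(val))` → seq = [6, 6].
4. `except ZeroDivisionError` is skipped (no exception was raised).
Result: [6, 6]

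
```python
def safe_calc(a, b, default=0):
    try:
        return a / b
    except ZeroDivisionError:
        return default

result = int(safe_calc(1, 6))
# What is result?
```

Step-by-step execution trace:
1. `safe_calc(1, 6)` enters try: `return 1 / 6` → returns 0.16666666666666666. No exception raised.
2. `except ZeroDivisionError` is skipped.
3. `int(0.16666666666666666)` → 0 → result = 0.
Result: 0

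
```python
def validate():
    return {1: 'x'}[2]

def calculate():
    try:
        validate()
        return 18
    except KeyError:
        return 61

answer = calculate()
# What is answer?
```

Step-by-step execution trace:
1. `calculate()` calls `validate()`.
2. `validate()` evaluates `{1: 'x'}[2]`, which raises KeyError; it propagates to the caller.
3. `return 18` is not reached.
4. `except KeyError` in calculate matches → returns 61.
5. answer = 61.
Result: 61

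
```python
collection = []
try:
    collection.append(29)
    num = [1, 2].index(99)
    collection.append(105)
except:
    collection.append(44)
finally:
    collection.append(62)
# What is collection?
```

Step-by-step execution trace:
1. try: `collection.append(29)` → collection = [29].
2. `num = [1, 2].index(99)` raises ValueError; `collection.append(105)` is not reached.
3. bare `except` matches → `collection.append(44)` → collection = [29, 44].
4. finally always runs: `collection.append(62)` → collection = [29, 44, 62].
Result: [29, 44, 62]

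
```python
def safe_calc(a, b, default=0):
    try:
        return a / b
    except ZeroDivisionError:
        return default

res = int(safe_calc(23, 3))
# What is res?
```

Step-by-step execution trace:
1. `safe_calc(23, 3)` enters try: `return 23 / 3` → returns 7.666666666666667. No exception raised.
2. `except ZeroDivisionError` is skipped.
3. `int(7.666666666666667)` → 7 → res = 7.
Result: 7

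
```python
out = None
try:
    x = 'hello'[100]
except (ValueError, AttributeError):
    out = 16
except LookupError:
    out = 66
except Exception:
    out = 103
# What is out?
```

Step-by-step execution trace:
1. `x = 'hello'[100]` raises IndexError.
2. `except (ValueError, AttributeError)` does not match IndexError; skipped.
3. `except LookupError` matches (IndexError is a subclass of LookupError) → out = 66.
4. `except Exception` is not reached.
Result: 66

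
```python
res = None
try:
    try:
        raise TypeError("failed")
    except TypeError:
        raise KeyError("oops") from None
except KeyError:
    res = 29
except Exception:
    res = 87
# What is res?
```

Step-by-step execution trace:
1. Inner try raises TypeError; inner `except TypeError` catches it.
2. `raise KeyError(...) from None` raises KeyError (from None suppresses __context__, but the active exception is still KeyError).
3. Outer `except KeyError` matches → res = 29.
4. `except Exception` is not reached.
Result: 29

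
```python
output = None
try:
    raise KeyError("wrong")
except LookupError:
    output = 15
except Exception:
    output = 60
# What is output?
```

Step-by-step execution trace:
1. `raise KeyError(...)` raises KeyError.
2. `except LookupError` matches (KeyError is a subclass of LookupError) → output = 15.
3. `except Exception` is not reached.
Result: 15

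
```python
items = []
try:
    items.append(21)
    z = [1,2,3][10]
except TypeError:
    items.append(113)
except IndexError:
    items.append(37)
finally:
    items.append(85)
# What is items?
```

Step-by-step execution trace:
1. try: `items.append(21)` → items = [21].
2. `z = [1,2,3][10]` raises IndexError.
3. `except TypeError` does not match IndexError; skipped.
4. `except IndexError` matches → `items.append(37)` → items = [21, 37].
5. finally always runs: `items.append(85)` → items = [21, 37, 85].
Result: [21, 37, 85]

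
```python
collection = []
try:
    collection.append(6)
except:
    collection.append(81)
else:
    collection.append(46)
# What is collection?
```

Step-by-step execution trace:
1. try: `collection.append(6)` → collection = [6]. No exception raised.
2. `except` is skipped.
3. `else` runs (try completed without exception): `collection.append(46)` → collection = [6, 46].
Result: [6, 46]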